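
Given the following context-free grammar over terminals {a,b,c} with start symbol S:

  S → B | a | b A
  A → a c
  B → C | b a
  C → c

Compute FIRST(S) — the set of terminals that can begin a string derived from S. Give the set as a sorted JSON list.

Compute FIRST by fixpoint:
pass 1:
  A via A→a c: +{a}
  B via B→b a: +{b}
  C via C→c: +{c}
  S via S→B: +{b}
  S via S→a: +{a}
  FIRST[S]={a,b}  FIRST[A]={a}  FIRST[B]={b}  FIRST[C]={c}
pass 2:
  B via B→C: +{c}
  S via S→B: +{c}
  FIRST[S]={a,b,c}  FIRST[A]={a}  FIRST[B]={b,c}  FIRST[C]={c}
pass 3: — fixpoint
  FIRST[S]={a,b,c}  FIRST[A]={a}  FIRST[B]={b,c}  FIRST[C]={c}

FIRST(S) = ["a", "b", "c"]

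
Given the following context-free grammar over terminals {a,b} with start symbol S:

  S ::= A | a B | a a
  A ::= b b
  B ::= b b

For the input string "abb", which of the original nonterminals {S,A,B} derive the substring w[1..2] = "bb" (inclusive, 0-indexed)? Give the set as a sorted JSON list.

Convert to CNF:
  S -> T0 T0 | T1 B | T1 T1
  A -> T0 T0
  B -> T0 T0
  T0 -> b
  T1 -> a

Fill CYK table bottom-up (cells [i..j] with 1 ≤ i ≤ j ≤ 2 only):
  T[1,1] 'b' = {T0}  orig:{}
  T[2,2] 'b' = {T0}  orig:{}
  T[1,2] 'bb' = {A,B,S}

Original NTs in T[1,2] deriving "bb": ["A", "B", "S"]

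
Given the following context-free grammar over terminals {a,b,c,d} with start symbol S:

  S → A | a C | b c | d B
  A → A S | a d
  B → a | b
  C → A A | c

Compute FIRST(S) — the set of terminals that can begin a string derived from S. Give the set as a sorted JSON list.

Compute FIRST by fixpoint:
iter 1:
  A via A→a d: +{a}
  B via B→a: +{a}
  B via B→b: +{b}
  C via C→A A: +{a}
  C via C→c: +{c}
  S via S→A: +{a}
  S via S→b c: +{b}
  S via S→d B: +{d}
  FIRST(S)={a,b,d}  FIRST(A)={a}  FIRST(B)={a,b}  FIRST(C)={a,c}
iter 2: done
  FIRST(S)={a,b,d}  FIRST(A)={a}  FIRST(B)={a,b}  FIRST(C)={a,c}

FIRST(S) = ["a", "b", "d"]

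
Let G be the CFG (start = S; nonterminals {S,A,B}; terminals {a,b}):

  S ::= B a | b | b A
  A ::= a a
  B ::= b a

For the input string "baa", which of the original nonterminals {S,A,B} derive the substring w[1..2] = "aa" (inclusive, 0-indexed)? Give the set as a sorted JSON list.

CNF form of G:
  S -> B T0 | T1 A | b
  A -> T0 T0
  B -> T1 T0
  T0 -> a
  T1 -> b

CYK fill — only the sub-triangle for w[1..2]:
  [1..1]={T0}  "a"  orig:{}
  [2..2]={T0}  "a"  orig:{}
  [1..2]={A}  "aa"

Original NTs in T[1,2] deriving "aa": ["A"]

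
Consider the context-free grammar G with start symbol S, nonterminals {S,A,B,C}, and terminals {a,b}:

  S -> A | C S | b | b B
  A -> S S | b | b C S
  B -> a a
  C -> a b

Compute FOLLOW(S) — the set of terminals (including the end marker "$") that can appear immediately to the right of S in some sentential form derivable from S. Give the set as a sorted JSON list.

Compute FIRST by fixpoint:
pass 1:
  A via A→b: +{b}
  B via B→a a: +{a}
  C via C→a b: +{a}
  S via S→A: +{b}
  S via S→C S: +{a}
  FIRST(S)={a,b}  FIRST(A)={b}  FIRST(B)={a}  FIRST(C)={a}
pass 2:
  A via A→S S: +{a}
  FIRST(S)={a,b}  FIRST(A)={a,b}  FIRST(B)={a}  FIRST(C)={a}
pass 3: done
  FIRST(S)={a,b}  FIRST(A)={a,b}  FIRST(B)={a}  FIRST(C)={a}

FOLLOW iteration:
FOLLOW(S) := {$}
round 1:
  A→S S: FOLLOW(S) ⊇ FIRST(S) = {a,b}; new: +{a,b}
  A→b C S: FOLLOW(C) ⊇ FIRST(S) = {a,b}; new: +{a,b}
  S→A: FOLLOW(A) ⊇ FOLLOW(S) ⊇ {$,a,b}; new: +{$,a,b}
  S→b B: FOLLOW(B) ⊇ FOLLOW(S) ⊇ {$,a,b}; new: +{$,a,b}
  S: {$,a,b}  A: {$,a,b}  B: {$,a,b}  C: {a,b}
round 2: — fixpoint
  S: {$,a,b}  A: {$,a,b}  B: {$,a,b}  C: {a,b}

FOLLOW(S) = ["$", "a", "b"]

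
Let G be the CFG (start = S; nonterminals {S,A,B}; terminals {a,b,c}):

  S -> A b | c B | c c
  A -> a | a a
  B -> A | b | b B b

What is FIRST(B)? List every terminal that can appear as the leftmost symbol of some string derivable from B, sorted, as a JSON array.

Compute FIRST by fixpoint:
iter 1:
  A via A→a: +{a}
  B via B→A: +{a}
  B via B→b: +{b}
  S via S→A b: +{a}
  S via S→c B: +{c}
  FIRST(S)={a,c}  FIRST(A)={a}  FIRST(B)={a,b}
iter 2: — fixpoint
  FIRST(S)={a,c}  FIRST(A)={a}  FIRST(B)={a,b}

FIRST(B) = ["a", "b"]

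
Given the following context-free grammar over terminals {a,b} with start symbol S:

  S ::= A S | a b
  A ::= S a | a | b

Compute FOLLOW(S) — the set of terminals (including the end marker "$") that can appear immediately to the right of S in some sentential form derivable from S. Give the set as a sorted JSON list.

Compute FIRST by fixpoint:
pass 1:
  A via A→a: +{a}
  A via A→b: +{b}
  S via S→A S: +{a,b}
  FIRST(S)={a,b}  FIRST(A)={a,b}
pass 2: done
  FIRST(S)={a,b}  FIRST(A)={a,b}

FOLLOW sets:
seed FOLLOW(S) with $
[1]
  A→S a: FOLLOW(S) ⊇ FIRST(a) = {a}; new: +{a}
  S→A S: FOLLOW(A) ⊇ FIRST(S) = {a,b}; new: +{a,b}
  FOLLOW(S)={$,a}  FOLLOW(A)={a,b}
[2] — fixpoint
  FOLLOW(S)={$,a}  FOLLOW(A)={a,b}

FOLLOW(S) = ["$", "a"]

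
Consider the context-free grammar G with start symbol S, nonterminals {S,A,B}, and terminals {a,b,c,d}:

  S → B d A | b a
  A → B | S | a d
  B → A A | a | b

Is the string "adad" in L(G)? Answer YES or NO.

CNF form of G:
  S -> B X4 | T2 T1
  A -> A A | B X3 | T1 T0 | T2 T1 | a | b
  B -> A A | a | b
  T0 -> d
  T1 -> a
  T2 -> b
  X3 -> T0 A
  X4 -> T0 A

CYK fill:
  T[0,0] 'a' = {A,B,T1}  orig:{A,B}
  T[1,1] 'd' = {T0}  orig:{}
  T[2,2] 'a' = {A,B,T1}  orig:{A,B}
  T[3,3] 'd' = {T0}  orig:{}
  T[0,1] 'ad' = {A}
  T[1,2] 'da' = {X3,X4}  orig:{}
  T[2,3] 'ad' = {A}
  T[0,2] 'ada' = {A,B,S}
  T[1,3] 'dad' = {X3,X4}  orig:{}
  T[0,3] 'adad' = {A,B,S}

S ∈ T[0,3] ⇒ YES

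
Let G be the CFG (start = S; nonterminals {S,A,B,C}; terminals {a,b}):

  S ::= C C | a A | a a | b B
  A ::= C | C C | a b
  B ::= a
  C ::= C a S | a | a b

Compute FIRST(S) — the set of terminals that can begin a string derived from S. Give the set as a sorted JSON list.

FIRST iteration:
iter 1:
  A via A→a b: +{a}
  B via B→a: +{a}
  C via C→a: +{a}
  S via S→C C: +{a}
  S via S→b B: +{b}
  FIRST[S]={a,b}  FIRST[A]={a}  FIRST[B]={a}  FIRST[C]={a}
iter 2: done
  FIRST[S]={a,b}  FIRST[A]={a}  FIRST[B]={a}  FIRST[C]={a}

FIRST(S) = ["a", "b"]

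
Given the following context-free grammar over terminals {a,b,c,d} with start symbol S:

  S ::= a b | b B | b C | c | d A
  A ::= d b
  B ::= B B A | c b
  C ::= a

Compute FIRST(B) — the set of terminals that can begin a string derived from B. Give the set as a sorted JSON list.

FIRST iteration:
iter 1:
  A via A→d b: +{d}
  B via B→c b: +{c}
  C via C→a: +{a}
  S via S→a b: +{a}
  S via S→b B: +{b}
  S via S→c: +{c}
  S via S→d A: +{d}
  FIRST(S)={a,b,c,d}  FIRST(A)={d}  FIRST(B)={c}  FIRST(C)={a}
iter 2: done
  FIRST(S)={a,b,c,d}  FIRST(A)={d}  FIRST(B)={c}  FIRST(C)={a}

FIRST(B) = ["c"]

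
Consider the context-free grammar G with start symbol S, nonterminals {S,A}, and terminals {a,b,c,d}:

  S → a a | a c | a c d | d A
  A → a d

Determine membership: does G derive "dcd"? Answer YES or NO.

CNF form of G:
  S -> T0 T0 | T0 T2 | T0 X3 | T1 A
  A -> T0 T1
  T0 -> a
  T1 -> d
  T2 -> c
  X3 -> T2 T1

Fill CYK table bottom-up:
  [0..0]={T1}  "d"  orig:{}
  [1..1]={T2}  "c"  orig:{}
  [2..2]={T1}  "d"  orig:{}
  [0..1]=∅  "dc"
  [1..2]={X3}  "cd"  orig:{}
  [0..2]=∅  "dcd"

S ∉ T[0,2] ⇒ NO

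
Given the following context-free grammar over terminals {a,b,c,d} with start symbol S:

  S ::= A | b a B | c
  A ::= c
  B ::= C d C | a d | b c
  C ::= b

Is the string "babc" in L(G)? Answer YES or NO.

CNF form of G:
  S -> T2 X5 | c
  A -> c
  B -> C X4 | T1 T0 | T2 T3
  C -> b
  T0 -> d
  T1 -> a
  T2 -> b
  T3 -> c
  X4 -> T0 C
  X5 -> T1 B

CYK table (by increasing span):
  T[0,0] 'b' = {C,T2}  orig:{C}
  T[1,1] 'a' = {T1}  orig:{}
  T[2,2] 'b' = {C,T2}  orig:{C}
  T[3,3] 'c' = {A,S,T3}  orig:{A,S}
  T[0,1] 'ba' = ∅
  T[1,2] 'ab' = ∅
  T[2,3] 'bc' = {B}
  T[0,2] 'bab' = ∅
  T[1,3] 'abc' = {X5}  orig:{}
  T[0,3] 'babc' = {S}

S ∈ T[0,3] ⇒ YES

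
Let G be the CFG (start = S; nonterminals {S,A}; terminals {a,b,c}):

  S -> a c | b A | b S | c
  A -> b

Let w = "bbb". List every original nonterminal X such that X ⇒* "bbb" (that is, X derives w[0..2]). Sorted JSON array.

CNF form of G:
  S -> T0 T1 | T2 A | T2 S | c
  A -> b
  T0 -> a
  T1 -> c
  T2 -> b

CYK table (by increasing span) — only the sub-triangle for w[0..2]:
  T[0,0] 'b' = {A,T2}  orig:{A}
  T[1,1] 'b' = {A,T2}  orig:{A}
  T[2,2] 'b' = {A,T2}  orig:{A}
  T[0,1] 'bb' = {S}
  T[1,2] 'bb' = {S}
  T[0,2] 'bbb' = {S}

Original NTs in T[0,2] deriving "bbb": ["S"]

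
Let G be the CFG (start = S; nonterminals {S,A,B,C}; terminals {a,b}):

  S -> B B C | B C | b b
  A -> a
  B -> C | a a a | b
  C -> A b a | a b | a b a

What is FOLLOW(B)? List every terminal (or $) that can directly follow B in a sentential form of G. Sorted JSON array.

Compute FIRST by fixpoint:
[1]
  A via A→a: +{a}
  B via B→a a a: +{a}
  B via B→b: +{b}
  C via C→A b a: +{a}
  S via S→B B C: +{a,b}
  FIRST(S)={a,b}  FIRST(A)={a}  FIRST(B)={a,b}  FIRST(C)={a}
[2] — fixpoint
  FIRST(S)={a,b}  FIRST(A)={a}  FIRST(B)={a,b}  FIRST(C)={a}

Compute FOLLOW by fixpoint:
seed FOLLOW(S) with $
pass 1:
  C→A b a: FOLLOW(A) ⊇ FIRST(b) = {b}; new: +{b}
  S→B B C: FOLLOW(B) ⊇ FIRST(B) = {a,b}; new: +{a,b}
  S→B B C: FOLLOW(C) ⊇ FOLLOW(S) ⊇ {$}; new: +{$}
  FOLLOW(S)={$}  FOLLOW(A)={b}  FOLLOW(B)={a,b}  FOLLOW(C)={$}
pass 2:
  B→C: FOLLOW(C) ⊇ FOLLOW(B) ⊇ {a,b}; new: +{a,b}
  FOLLOW(S)={$}  FOLLOW(A)={b}  FOLLOW(B)={a,b}  FOLLOW(C)={$,a,b}
pass 3: done
  FOLLOW(S)={$}  FOLLOW(A)={b}  FOLLOW(B)={a,b}  FOLLOW(C)={$,a,b}

FOLLOW(B) = ["a", "b"]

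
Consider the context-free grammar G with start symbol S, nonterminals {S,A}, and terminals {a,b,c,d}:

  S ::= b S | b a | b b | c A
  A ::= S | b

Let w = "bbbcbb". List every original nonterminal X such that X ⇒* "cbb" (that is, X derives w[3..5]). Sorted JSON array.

Convert to CNF:
  S -> T0 S | T0 T0 | T0 T1 | T2 A
  A -> T0 S | T0 T0 | T0 T1 | T2 A | b
  T0 -> b
  T1 -> a
  T2 -> c

Fill CYK table bottom-up — only the sub-triangle for w[3..5]:
  cell(3,3) c: {T2}  orig:{}
  cell(4,4) b: {A,T0}  orig:{A}
  cell(5,5) b: {A,T0}  orig:{A}
  cell(3,4) cb: {A,S}
  cell(4,5) bb: {A,S}
  cell(3,5) cbb: {A,S}

Original NTs in T[3,5] deriving "cbb": ["A", "S"]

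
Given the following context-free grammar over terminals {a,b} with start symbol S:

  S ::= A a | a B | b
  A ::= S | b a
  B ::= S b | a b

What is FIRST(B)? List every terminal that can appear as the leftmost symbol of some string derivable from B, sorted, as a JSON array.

FIRST iteration:
round 1:
  A via A→b a: +{b}
  B via B→a b: +{a}
  S via S→A a: +{b}
  S via S→a B: +{a}
  S: {a,b}  A: {b}  B: {a}
round 2:
  A via A→S: +{a}
  B via B→S b: +{b}
  S: {a,b}  A: {a,b}  B: {a,b}
round 3: — fixpoint
  S: {a,b}  A: {a,b}  B: {a,b}

FIRST(B) = ["a", "b"]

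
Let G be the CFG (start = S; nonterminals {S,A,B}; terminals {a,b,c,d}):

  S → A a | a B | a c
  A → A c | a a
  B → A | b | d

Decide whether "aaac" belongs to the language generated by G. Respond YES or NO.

Convert to CNF:
  S -> A T1 | T1 B | T1 T0
  A -> A T0 | T1 T1
  B -> A T0 | T1 T1 | b | d
  T0 -> c
  T1 -> a

Fill CYK table bottom-up:
  [0..0]={T1}  "a"  orig:{}
  [1..1]={T1}  "a"  orig:{}
  [2..2]={T1}  "a"  orig:{}
  [3..3]={T0}  "c"  orig:{}
  [0..1]={A,B}  "aa"
  [1..2]={A,B}  "aa"
  [2..3]={S}  "ac"
  [0..2]={S}  "aaa"
  [1..3]={A,B}  "aac"
  [0..3]={S}  "aaac"

S ∈ T[0,3] ⇒ YES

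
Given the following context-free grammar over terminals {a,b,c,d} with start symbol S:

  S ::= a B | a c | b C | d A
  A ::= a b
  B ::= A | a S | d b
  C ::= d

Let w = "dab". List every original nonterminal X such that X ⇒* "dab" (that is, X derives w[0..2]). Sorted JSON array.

Convert to CNF:
  S -> T0 B | T0 T3 | T1 C | T2 A
  A -> T0 T1
  B -> T0 S | T0 T1 | T2 T1
  C -> d
  T0 -> a
  T1 -> b
  T2 -> d
  T3 -> c

Fill CYK table bottom-up (cells [i..j] with 0 ≤ i ≤ j ≤ 2 only):
  [0..0]={C,T2}  "d"  orig:{C}
  [1..1]={T0}  "a"  orig:{}
  [2..2]={T1}  "b"  orig:{}
  [0..1]=∅  "da"
  [1..2]={A,B}  "ab"
  [0..2]={S}  "dab"

Original NTs in T[0,2] deriving "dab": ["S"]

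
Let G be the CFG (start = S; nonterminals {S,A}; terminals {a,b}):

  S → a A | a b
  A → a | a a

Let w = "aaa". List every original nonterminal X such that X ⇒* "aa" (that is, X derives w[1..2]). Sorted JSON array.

CNF form of G:
  S -> T0 A | T0 T1
  A -> T0 T0 | a
  T0 -> a
  T1 -> b

Fill CYK table bottom-up, restricted to cells inside w[1..2]:
  cell(1,1) a: {A,T0}  orig:{A}
  cell(2,2) a: {A,T0}  orig:{A}
  cell(1,2) aa: {A,S}

Original NTs in T[1,2] deriving "aa": ["A", "S"]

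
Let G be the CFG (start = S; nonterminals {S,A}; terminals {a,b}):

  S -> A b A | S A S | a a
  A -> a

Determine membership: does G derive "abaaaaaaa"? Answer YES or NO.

Convert to CNF:
  S -> A X2 | S X3 | T1 T1
  A -> a
  T0 -> b
  T1 -> a
  X2 -> T0 A
  X3 -> A S

CYK fill:
  T[0,0] 'a' = {A,T1}  orig:{A}
  T[1,1] 'b' = {T0}  orig:{}
  T[2,2] 'a' = {A,T1}  orig:{A}
  T[3,3] 'a' = {A,T1}  orig:{A}
  T[4,4] 'a' = {A,T1}  orig:{A}
  T[5,5] 'a' = {A,T1}  orig:{A}
  T[6,6] 'a' = {A,T1}  orig:{A}
  T[7,7] 'a' = {A,T1}  orig:{A}
  T[8,8] 'a' = {A,T1}  orig:{A}
  T[0,1] 'ab' = ∅
  T[1,2] 'ba' = {X2}  orig:{}
  T[2,3] 'aa' = {S}
  T[3,4] 'aa' = {S}
  T[4,5] 'aa' = {S}
  T[5,6] 'aa' = {S}
  T[6,7] 'aa' = {S}
  T[7,8] 'aa' = {S}
  T[0,2] 'aba' = {S}
  T[1,3] 'baa' = ∅
  T[2,4] 'aaa' = {X3}  orig:{}
  T[3,5] 'aaa' = {X3}  orig:{}
  T[4,6] 'aaa' = {X3}  orig:{}
  T[5,7] 'aaa' = {X3}  orig:{}
  T[6,8] 'aaa' = {X3}  orig:{}
  T[0,3] 'abaa' = ∅
  T[1,4] 'baaa' = ∅
  T[2,5] 'aaaa' = ∅
  T[3,6] 'aaaa' = ∅
  T[4,7] 'aaaa' = ∅
  T[5,8] 'aaaa' = ∅
  T[0,4] 'abaaa' = ∅
  T[1,5] 'baaaa' = ∅
  T[2,6] 'aaaaa' = {S}
  T[3,7] 'aaaaa' = {S}
  T[4,8] 'aaaaa' = {S}
  T[0,5] 'abaaaa' = {S}
  T[1,6] 'baaaaa' = ∅
  T[2,7] 'aaaaaa' = {X3}  orig:{}
  T[3,8] 'aaaaaa' = {X3}  orig:{}
  T[0,6] 'abaaaaa' = ∅
  T[1,7] 'baaaaaa' = ∅
  T[2,8] 'aaaaaaa' = ∅
  T[0,7] 'abaaaaaa' = ∅
  T[1,8] 'baaaaaaa' = ∅
  T[0,8] 'abaaaaaaa' = {S}

S ∈ T[0,8] ⇒ YES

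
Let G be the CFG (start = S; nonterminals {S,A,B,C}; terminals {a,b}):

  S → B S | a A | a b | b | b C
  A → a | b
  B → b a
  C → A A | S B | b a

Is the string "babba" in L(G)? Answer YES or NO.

CNF form of G:
  S -> B S | T0 C | T1 A | T1 T0 | b
  A -> a | b
  B -> T0 T1
  C -> A A | S B | T0 T1
  T0 -> b
  T1 -> a

Fill CYK table bottom-up:
  cell(0,0) b: {A,S,T0}  orig:{A,S}
  cell(1,1) a: {A,T1}  orig:{A}
  cell(2,2) b: {A,S,T0}  orig:{A,S}
  cell(3,3) b: {A,S,T0}  orig:{A,S}
  cell(4,4) a: {A,T1}  orig:{A}
  cell(0,1) ba: {B,C}
  cell(1,2) ab: {C,S}
  cell(2,3) bb: {C}
  cell(3,4) ba: {B,C}
  cell(0,2) bab: {S}
  cell(1,3) abb: ∅
  cell(2,4) bba: {C,S}
  cell(0,3) babb: ∅
  cell(1,4) abba: {C}
  cell(0,4) babba: {C,S}

S ∈ T[0,4] ⇒ YES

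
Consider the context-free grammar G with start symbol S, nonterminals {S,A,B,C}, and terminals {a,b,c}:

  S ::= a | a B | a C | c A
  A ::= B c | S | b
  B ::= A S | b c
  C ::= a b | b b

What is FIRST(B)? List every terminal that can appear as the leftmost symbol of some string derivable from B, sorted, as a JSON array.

FIRST sets, iterate to fixpoint:
pass 1:
  A via A→b: +{b}
  B via B→A S: +{b}
  C via C→a b: +{a}
  C via C→b b: +{b}
  S via S→a: +{a}
  S via S→c A: +{c}
  S: {a,c}  A: {b}  B: {b}  C: {a,b}
pass 2:
  A via A→S: +{a,c}
  B via B→A S: +{a,c}
  S: {a,c}  A: {a,b,c}  B: {a,b,c}  C: {a,b}
pass 3: (stable)
  S: {a,c}  A: {a,b,c}  B: {a,b,c}  C: {a,b}

FIRST(B) = ["a", "b", "c"]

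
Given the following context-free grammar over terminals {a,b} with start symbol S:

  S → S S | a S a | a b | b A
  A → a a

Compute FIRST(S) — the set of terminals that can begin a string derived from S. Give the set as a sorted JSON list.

FIRST sets, iterate to fixpoint:
iter 1:
  A via A→a a: +{a}
  S via S→a S a: +{a}
  S via S→b A: +{b}
  FIRST[S]={a,b}  FIRST[A]={a}
iter 2: — fixpoint
  FIRST[S]={a,b}  FIRST[A]={a}

FIRST(S) = ["a", "b"]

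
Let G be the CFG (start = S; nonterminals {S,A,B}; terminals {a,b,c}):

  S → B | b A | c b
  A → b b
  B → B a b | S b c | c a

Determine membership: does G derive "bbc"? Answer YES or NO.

Convert to CNF:
  S -> B X5 | S X6 | T0 A | T2 T0 | T2 T1
  A -> T0 T0
  B -> B X3 | S X4 | T2 T1
  T0 -> b
  T1 -> a
  T2 -> c
  X3 -> T1 T0
  X4 -> T0 T2
  X5 -> T1 T0
  X6 -> T0 T2

Fill CYK table bottom-up:
  cell(0,0) b: {T0}  orig:{}
  cell(1,1) b: {T0}  orig:{}
  cell(2,2) c: {T2}  orig:{}
  cell(0,1) bb: {A}
  cell(1,2) bc: {X4,X6}  orig:{}
  cell(0,2) bbc: ∅

S ∉ T[0,2] ⇒ NO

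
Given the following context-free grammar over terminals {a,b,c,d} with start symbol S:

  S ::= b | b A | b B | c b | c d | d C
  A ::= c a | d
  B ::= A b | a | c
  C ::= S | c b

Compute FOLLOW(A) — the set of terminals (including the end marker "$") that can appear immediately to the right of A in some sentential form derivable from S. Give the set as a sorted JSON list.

Compute FIRST by fixpoint:
pass 1:
  A via A→c a: +{c}
  A via A→d: +{d}
  B via B→A b: +{c,d}
  B via B→a: +{a}
  C via C→c b: +{c}
  S via S→b: +{b}
  S via S→c b: +{c}
  S via S→d C: +{d}
  FIRST[S]={b,c,d}  FIRST[A]={c,d}  FIRST[B]={a,c,d}  FIRST[C]={c}
pass 2:
  C via C→S: +{b,d}
  FIRST[S]={b,c,d}  FIRST[A]={c,d}  FIRST[B]={a,c,d}  FIRST[C]={b,c,d}
pass 3: (stable)
  FIRST[S]={b,c,d}  FIRST[A]={c,d}  FIRST[B]={a,c,d}  FIRST[C]={b,c,d}

FOLLOW iteration:
initialize: $ ∈ FOLLOW(S)
iter 1:
  B→A b: FOLLOW(A) ⊇ FIRST(b) = {b}; new: +{b}
  S→b A: FOLLOW(A) ⊇ FOLLOW(S) ⊇ {$}; new: +{$}
  S→b B: FOLLOW(B) ⊇ FOLLOW(S) ⊇ {$}; new: +{$}
  S→d C: FOLLOW(C) ⊇ FOLLOW(S) ⊇ {$}; new: +{$}
  FOLLOW(S)={$}  FOLLOW(A)={$,b}  FOLLOW(B)={$}  FOLLOW(C)={$}
iter 2: (no change)
  FOLLOW(S)={$}  FOLLOW(A)={$,b}  FOLLOW(B)={$}  FOLLOW(C)={$}

FOLLOW(A) = ["$", "b"]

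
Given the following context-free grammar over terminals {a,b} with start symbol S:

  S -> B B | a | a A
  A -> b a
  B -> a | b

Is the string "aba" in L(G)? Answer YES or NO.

CNF form of G:
  S -> B B | T1 A | a
  A -> T0 T1
  B -> a | b
  T0 -> b
  T1 -> a

CYK fill:
  cell(0,0) a: {B,S,T1}  orig:{B,S}
  cell(1,1) b: {B,T0}  orig:{B}
  cell(2,2) a: {B,S,T1}  orig:{B,S}
  cell(0,1) ab: {S}
  cell(1,2) ba: {A,S}
  cell(0,2) aba: {S}

S ∈ T[0,2] ⇒ YES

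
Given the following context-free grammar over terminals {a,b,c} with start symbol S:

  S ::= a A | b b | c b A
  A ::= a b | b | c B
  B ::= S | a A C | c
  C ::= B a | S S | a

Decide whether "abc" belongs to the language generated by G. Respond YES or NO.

Convert to CNF:
  S -> T0 A | T1 T1 | T2 X5
  A -> T0 T1 | T2 B | b
  B -> T0 A | T0 X3 | T1 T1 | T2 X4 | c
  C -> B T0 | S S | a
  T0 -> a
  T1 -> b
  T2 -> c
  X3 -> A C
  X4 -> T1 A
  X5 -> T1 A

Fill CYK table bottom-up:
  cell(0,0) a: {C,T0}  orig:{C}
  cell(1,1) b: {A,T1}  orig:{A}
  cell(2,2) c: {B,T2}  orig:{B}
  cell(0,1) ab: {A,B,S}
  cell(1,2) bc: ∅
  cell(0,2) abc: ∅

S ∉ T[0,2] ⇒ NO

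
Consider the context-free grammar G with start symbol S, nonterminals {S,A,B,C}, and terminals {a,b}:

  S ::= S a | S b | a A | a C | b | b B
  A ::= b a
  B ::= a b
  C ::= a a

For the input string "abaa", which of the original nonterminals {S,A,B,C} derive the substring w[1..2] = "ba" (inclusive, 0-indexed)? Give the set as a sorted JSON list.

Convert to CNF:
  S -> S T0 | S T1 | T0 B | T1 A | T1 C | b
  A -> T0 T1
  B -> T1 T0
  C -> T1 T1
  T0 -> b
  T1 -> a

Fill CYK table bottom-up — only the sub-triangle for w[1..2]:
  cell(1,1) b: {S,T0}  orig:{S}
  cell(2,2) a: {T1}  orig:{}
  cell(1,2) ba: {A,S}

Original NTs in T[1,2] deriving "ba": ["A", "S"]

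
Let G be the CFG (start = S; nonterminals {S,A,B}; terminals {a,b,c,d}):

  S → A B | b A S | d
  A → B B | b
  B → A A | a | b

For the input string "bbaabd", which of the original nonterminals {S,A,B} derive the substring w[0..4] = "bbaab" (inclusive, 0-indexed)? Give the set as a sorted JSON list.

Convert to CNF:
  S -> A B | T0 X1 | d
  A -> B B | b
  B -> A A | a | b
  T0 -> b
  X1 -> A S

CYK fill (cells [i..j] with 0 ≤ i ≤ j ≤ 4 only):
  T[0,0] 'b' = {A,B,T0}  orig:{A,B}
  T[1,1] 'b' = {A,B,T0}  orig:{A,B}
  T[2,2] 'a' = {B}
  T[3,3] 'a' = {B}
  T[4,4] 'b' = {A,B,T0}  orig:{A,B}
  T[0,1] 'bb' = {A,B,S}
  T[1,2] 'ba' = {A,S}
  T[2,3] 'aa' = {A}
  T[3,4] 'ab' = {A}
  T[0,2] 'bba' = {A,B,S,X1}  orig:{A,B,S}
  T[1,3] 'baa' = {B,S}
  T[2,4] 'aab' = {B,S}
  T[0,3] 'bbaa' = {A,B,S,X1}  orig:{A,B,S}
  T[1,4] 'baab' = {A,B,S,X1}  orig:{A,B,S}
  T[0,4] 'bbaab' = {A,B,S,X1}  orig:{A,B,S}

Original NTs in T[0,4] deriving "bbaab": ["A", "B", "S"]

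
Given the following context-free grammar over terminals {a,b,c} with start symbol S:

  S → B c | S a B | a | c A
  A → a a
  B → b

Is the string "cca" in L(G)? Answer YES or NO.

Convert to CNF:
  S -> B T1 | S X2 | T1 A | a
  A -> T0 T0
  B -> b
  T0 -> a
  T1 -> c
  X2 -> T0 B

CYK table (by increasing span):
  T[0,0] 'c' = {T1}  orig:{}
  T[1,1] 'c' = {T1}  orig:{}
  T[2,2] 'a' = {S,T0}  orig:{S}
  T[0,1] 'cc' = ∅
  T[1,2] 'ca' = ∅
  T[0,2] 'cca' = ∅

S ∉ T[0,2] ⇒ NO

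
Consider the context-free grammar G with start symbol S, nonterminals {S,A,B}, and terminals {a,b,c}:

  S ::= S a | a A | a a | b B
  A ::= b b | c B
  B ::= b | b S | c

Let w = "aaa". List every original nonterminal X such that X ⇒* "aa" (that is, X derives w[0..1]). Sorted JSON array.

CNF form of G:
  S -> S T2 | T0 B | T2 A | T2 T2
  A -> T0 T0 | T1 B
  B -> T0 S | b | c
  T0 -> b
  T1 -> c
  T2 -> a

Fill CYK table bottom-up — only the sub-triangle for w[0..1]:
  cell(0,0) a: {T2}  orig:{}
  cell(1,1) a: {T2}  orig:{}
  cell(0,1) aa: {S}

Original NTs in T[0,1] deriving "aa": ["S"]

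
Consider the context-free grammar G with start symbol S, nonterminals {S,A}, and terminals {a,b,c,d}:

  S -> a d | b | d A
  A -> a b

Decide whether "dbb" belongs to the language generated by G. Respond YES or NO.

Convert to CNF:
  S -> T0 T2 | T2 A | b
  A -> T0 T1
  T0 -> a
  T1 -> b
  T2 -> d

Fill CYK table bottom-up:
  [0..0]={T2}  "d"  orig:{}
  [1..1]={S,T1}  "b"  orig:{S}
  [2..2]={S,T1}  "b"  orig:{S}
  [0..1]=∅  "db"
  [1..2]=∅  "bb"
  [0..2]=∅  "dbb"

S ∉ T[0,2] ⇒ NO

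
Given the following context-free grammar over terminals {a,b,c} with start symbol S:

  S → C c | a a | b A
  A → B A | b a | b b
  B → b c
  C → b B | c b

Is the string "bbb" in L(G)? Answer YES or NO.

Convert to CNF:
  S -> C T2 | T0 A | T1 T1
  A -> B A | T0 T0 | T0 T1
  B -> T0 T2
  C -> T0 B | T2 T0
  T0 -> b
  T1 -> a
  T2 -> c

CYK fill:
  cell(0,0) b: {T0}  orig:{}
  cell(1,1) b: {T0}  orig:{}
  cell(2,2) b: {T0}  orig:{}
  cell(0,1) bb: {A}
  cell(1,2) bb: {A}
  cell(0,2) bbb: {S}

S ∈ T[0,2] ⇒ YES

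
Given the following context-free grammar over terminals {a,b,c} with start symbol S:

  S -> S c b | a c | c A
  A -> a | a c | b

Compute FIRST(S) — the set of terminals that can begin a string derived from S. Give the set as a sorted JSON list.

Compute FIRST by fixpoint:
round 1:
  A via A→a: +{a}
  A via A→b: +{b}
  S via S→a c: +{a}
  S via S→c A: +{c}
  FIRST(S)={a,c}  FIRST(A)={a,b}
round 2: — fixpoint
  FIRST(S)={a,c}  FIRST(A)={a,b}

FIRST(S) = ["a", "c"]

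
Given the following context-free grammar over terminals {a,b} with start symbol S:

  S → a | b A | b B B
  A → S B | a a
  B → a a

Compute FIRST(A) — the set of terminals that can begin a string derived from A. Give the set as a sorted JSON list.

FIRST iteration:
iter 1:
  A via A→a a: +{a}
  B via B→a a: +{a}
  S via S→a: +{a}
  S via S→b A: +{b}
  FIRST(S)={a,b}  FIRST(A)={a}  FIRST(B)={a}
iter 2:
  A via A→S B: +{b}
  FIRST(S)={a,b}  FIRST(A)={a,b}  FIRST(B)={a}
iter 3: (stable)
  FIRST(S)={a,b}  FIRST(A)={a,b}  FIRST(B)={a}

FIRST(A) = ["a", "b"]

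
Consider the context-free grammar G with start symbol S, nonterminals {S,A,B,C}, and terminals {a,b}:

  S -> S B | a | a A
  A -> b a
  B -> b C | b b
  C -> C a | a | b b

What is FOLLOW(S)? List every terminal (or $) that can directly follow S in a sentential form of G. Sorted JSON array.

FIRST sets, iterate to fixpoint:
round 1:
  A via A→b a: +{b}
  B via B→b C: +{b}
  C via C→a: +{a}
  C via C→b b: +{b}
  S via S→a: +{a}
  S: {a}  A: {b}  B: {b}  C: {a,b}
round 2: (stable)
  S: {a}  A: {b}  B: {b}  C: {a,b}

FOLLOW iteration:
FOLLOW(S) := {$}
[1]
  C→C a: FOLLOW(C) ⊇ FIRST(a) = {a}; new: +{a}
  S→S B: FOLLOW(S) ⊇ FIRST(B) = {b}; new: +{b}
  S→S B: FOLLOW(B) ⊇ FOLLOW(S) ⊇ {$,b}; new: +{$,b}
  S→a A: FOLLOW(A) ⊇ FOLLOW(S) ⊇ {$,b}; new: +{$,b}
  FOLLOW(S)={$,b}  FOLLOW(A)={$,b}  FOLLOW(B)={$,b}  FOLLOW(C)={a}
[2]
  B→b C: FOLLOW(C) ⊇ FOLLOW(B) ⊇ {$,b}; new: +{$,b}
  FOLLOW(S)={$,b}  FOLLOW(A)={$,b}  FOLLOW(B)={$,b}  FOLLOW(C)={$,a,b}
[3] (no change)
  FOLLOW(S)={$,b}  FOLLOW(A)={$,b}  FOLLOW(B)={$,b}  FOLLOW(C)={$,a,b}

FOLLOW(S) = ["$", "b"]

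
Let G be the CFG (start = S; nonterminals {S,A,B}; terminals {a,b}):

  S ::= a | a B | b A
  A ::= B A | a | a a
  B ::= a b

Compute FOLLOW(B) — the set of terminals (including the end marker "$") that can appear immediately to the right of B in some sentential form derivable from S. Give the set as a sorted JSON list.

FIRST sets, iterate to fixpoint:
pass 1:
  A via A→a: +{a}
  B via B→a b: +{a}
  S via S→a: +{a}
  S via S→b A: +{b}
  FIRST(S)={a,b}  FIRST(A)={a}  FIRST(B)={a}
pass 2: — fixpoint
  FIRST(S)={a,b}  FIRST(A)={a}  FIRST(B)={a}

FOLLOW sets:
seed FOLLOW(S) with $
[1]
  A→B A: FOLLOW(B) ⊇ FIRST(A) = {a}; new: +{a}
  S→a B: FOLLOW(B) ⊇ FOLLOW(S) ⊇ {$}; new: +{$}
  S→b A: FOLLOW(A) ⊇ FOLLOW(S) ⊇ {$}; new: +{$}
  FOLLOW[S]={$}  FOLLOW[A]={$}  FOLLOW[B]={$,a}
[2] — fixpoint
  FOLLOW[S]={$}  FOLLOW[A]={$}  FOLLOW[B]={$,a}

FOLLOW(B) = ["$", "a"]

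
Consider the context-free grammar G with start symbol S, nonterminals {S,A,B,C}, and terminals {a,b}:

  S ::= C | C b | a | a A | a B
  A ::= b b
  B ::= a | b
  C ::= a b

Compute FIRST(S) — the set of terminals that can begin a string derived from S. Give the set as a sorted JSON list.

Compute FIRST by fixpoint:
iter 1:
  A via A→b b: +{b}
  B via B→a: +{a}
  B via B→b: +{b}
  C via C→a b: +{a}
  S via S→C: +{a}
  FIRST(S)={a}  FIRST(A)={b}  FIRST(B)={a,b}  FIRST(C)={a}
iter 2: — fixpoint
  FIRST(S)={a}  FIRST(A)={b}  FIRST(B)={a,b}  FIRST(C)={a}

FIRST(S) = ["a"]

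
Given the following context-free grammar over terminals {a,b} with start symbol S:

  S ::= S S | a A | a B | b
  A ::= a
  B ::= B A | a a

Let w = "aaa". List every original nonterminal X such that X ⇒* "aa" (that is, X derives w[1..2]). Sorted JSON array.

Convert to CNF:
  S -> S S | T0 A | T0 B | b
  A -> a
  B -> B A | T0 T0
  T0 -> a

CYK table (by increasing span) — only the sub-triangle for w[1..2]:
  cell(1,1) a: {A,T0}  orig:{A}
  cell(2,2) a: {A,T0}  orig:{A}
  cell(1,2) aa: {B,S}

Original NTs in T[1,2] deriving "aa": ["B", "S"]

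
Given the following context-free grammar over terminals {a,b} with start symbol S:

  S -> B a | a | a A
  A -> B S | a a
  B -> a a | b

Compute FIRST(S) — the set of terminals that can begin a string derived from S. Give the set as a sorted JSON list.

Compute FIRST by fixpoint:
[1]
  A via A→a a: +{a}
  B via B→a a: +{a}
  B via B→b: +{b}
  S via S→B a: +{a,b}
  S: {a,b}  A: {a}  B: {a,b}
[2]
  A via A→B S: +{b}
  S: {a,b}  A: {a,b}  B: {a,b}
[3] (stable)
  S: {a,b}  A: {a,b}  B: {a,b}

FIRST(S) = ["a", "b"]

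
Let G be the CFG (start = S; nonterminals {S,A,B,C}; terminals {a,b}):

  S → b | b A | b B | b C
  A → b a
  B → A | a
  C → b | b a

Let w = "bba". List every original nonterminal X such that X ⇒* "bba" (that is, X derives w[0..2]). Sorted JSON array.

CNF form of G:
  S -> T0 A | T0 B | T0 C | b
  A -> T0 T1
  B -> T0 T1 | a
  C -> T0 T1 | b
  T0 -> b
  T1 -> a

CYK table (by increasing span) (cells [i..j] with 0 ≤ i ≤ j ≤ 2 only):
  [0..0]={C,S,T0}  "b"  orig:{C,S}
  [1..1]={C,S,T0}  "b"  orig:{C,S}
  [2..2]={B,T1}  "a"  orig:{B}
  [0..1]={S}  "bb"
  [1..2]={A,B,C,S}  "ba"
  [0..2]={S}  "bba"

Original NTs in T[0,2] deriving "bba": ["S"]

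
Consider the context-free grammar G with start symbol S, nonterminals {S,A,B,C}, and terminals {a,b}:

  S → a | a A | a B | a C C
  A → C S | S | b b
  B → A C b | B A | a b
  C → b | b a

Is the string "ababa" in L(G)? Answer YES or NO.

Convert to CNF:
  S -> T0 A | T0 B | T0 X4 | a
  A -> C S | T0 A | T0 B | T0 X2 | T1 T1 | a
  B -> A X3 | B A | T0 T1
  C -> T1 T0 | b
  T0 -> a
  T1 -> b
  X2 -> C C
  X3 -> C T1
  X4 -> C C

CYK table (by increasing span):
  [0..0]={A,S,T0}  "a"  orig:{A,S}
  [1..1]={C,T1}  "b"  orig:{C}
  [2..2]={A,S,T0}  "a"  orig:{A,S}
  [3..3]={C,T1}  "b"  orig:{C}
  [4..4]={A,S,T0}  "a"  orig:{A,S}
  [0..1]={B}  "ab"
  [1..2]={A,C}  "ba"
  [2..3]={B}  "ab"
  [3..4]={A,C}  "ba"
  [0..2]={A,B,S}  "aba"
  [1..3]={X2,X3,X4}  "bab"  orig:{}
  [2..4]={A,B,S}  "aba"
  [0..3]={A,B,S}  "abab"
  [1..4]={A,X2,X4}  "baba"  orig:{A}
  [0..4]={A,B,S}  "ababa"

S ∈ T[0,4] ⇒ YES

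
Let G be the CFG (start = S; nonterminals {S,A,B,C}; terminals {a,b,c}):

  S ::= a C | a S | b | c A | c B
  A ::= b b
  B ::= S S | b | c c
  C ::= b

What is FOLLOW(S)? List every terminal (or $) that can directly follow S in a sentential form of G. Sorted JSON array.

Compute FIRST by fixpoint:
[1]
  A via A→b b: +{b}
  B via B→b: +{b}
  B via B→c c: +{c}
  C via C→b: +{b}
  S via S→a C: +{a}
  S via S→b: +{b}
  S via S→c A: +{c}
  FIRST[S]={a,b,c}  FIRST[A]={b}  FIRST[B]={b,c}  FIRST[C]={b}
[2]
  B via B→S S: +{a}
  FIRST[S]={a,b,c}  FIRST[A]={b}  FIRST[B]={a,b,c}  FIRST[C]={b}
[3] — fixpoint
  FIRST[S]={a,b,c}  FIRST[A]={b}  FIRST[B]={a,b,c}  FIRST[C]={b}

FOLLOW iteration:
initialize: $ ∈ FOLLOW(S)
pass 1:
  B→S S: FOLLOW(S) ⊇ FIRST(S) = {a,b,c}; new: +{a,b,c}
  S→a C: FOLLOW(C) ⊇ FOLLOW(S) ⊇ {$,a,b,c}; new: +{$,a,b,c}
  S→c A: FOLLOW(A) ⊇ FOLLOW(S) ⊇ {$,a,b,c}; new: +{$,a,b,c}
  S→c B: FOLLOW(B) ⊇ FOLLOW(S) ⊇ {$,a,b,c}; new: +{$,a,b,c}
  FOLLOW[S]={$,a,b,c}  FOLLOW[A]={$,a,b,c}  FOLLOW[B]={$,a,b,c}  FOLLOW[C]={$,a,b,c}
pass 2: (stable)
  FOLLOW[S]={$,a,b,c}  FOLLOW[A]={$,a,b,c}  FOLLOW[B]={$,a,b,c}  FOLLOW[C]={$,a,b,c}

FOLLOW(S) = ["$", "a", "b", "c"]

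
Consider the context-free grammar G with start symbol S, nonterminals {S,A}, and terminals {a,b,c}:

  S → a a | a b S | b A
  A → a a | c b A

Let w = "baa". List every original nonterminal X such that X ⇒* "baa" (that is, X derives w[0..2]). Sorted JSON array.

CNF form of G:
  S -> T0 T0 | T0 X4 | T2 A
  A -> T0 T0 | T1 X3
  T0 -> a
  T1 -> c
  T2 -> b
  X3 -> T2 A
  X4 -> T2 S

CYK table (by increasing span) (cells [i..j] with 0 ≤ i ≤ j ≤ 2 only):
  T[0,0] 'b' = {T2}  orig:{}
  T[1,1] 'a' = {T0}  orig:{}
  T[2,2] 'a' = {T0}  orig:{}
  T[0,1] 'ba' = ∅
  T[1,2] 'aa' = {A,S}
  T[0,2] 'baa' = {S,X3,X4}  orig:{S}

Original NTs in T[0,2] deriving "baa": ["S"]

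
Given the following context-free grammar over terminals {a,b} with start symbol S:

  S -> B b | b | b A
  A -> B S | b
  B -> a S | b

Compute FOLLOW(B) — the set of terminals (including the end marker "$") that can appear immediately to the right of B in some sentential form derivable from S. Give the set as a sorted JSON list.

Compute FIRST by fixpoint:
[1]
  A via A→b: +{b}
  B via B→a S: +{a}
  B via B→b: +{b}
  S via S→B b: +{a,b}
  FIRST[S]={a,b}  FIRST[A]={b}  FIRST[B]={a,b}
[2]
  A via A→B S: +{a}
  FIRST[S]={a,b}  FIRST[A]={a,b}  FIRST[B]={a,b}
[3] done
  FIRST[S]={a,b}  FIRST[A]={a,b}  FIRST[B]={a,b}

Compute FOLLOW by fixpoint:
FOLLOW(S) := {$}
iter 1:
  A→B S: FOLLOW(B) ⊇ FIRST(S) = {a,b}; new: +{a,b}
  B→a S: FOLLOW(S) ⊇ FOLLOW(B) ⊇ {a,b}; new: +{a,b}
  S→b A: FOLLOW(A) ⊇ FOLLOW(S) ⊇ {$,a,b}; new: +{$,a,b}
  FOLLOW[S]={$,a,b}  FOLLOW[A]={$,a,b}  FOLLOW[B]={a,b}
iter 2: done
  FOLLOW[S]={$,a,b}  FOLLOW[A]={$,a,b}  FOLLOW[B]={a,b}

FOLLOW(B) = ["a", "b"]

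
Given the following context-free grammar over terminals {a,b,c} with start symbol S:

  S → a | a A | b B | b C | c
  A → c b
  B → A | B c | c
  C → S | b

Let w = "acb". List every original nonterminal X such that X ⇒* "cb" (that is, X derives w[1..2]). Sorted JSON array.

CNF form of G:
  S -> T1 B | T1 C | T2 A | a | c
  A -> T0 T1
  B -> B T0 | T0 T1 | c
  C -> T1 B | T1 C | T2 A | a | b | c
  T0 -> c
  T1 -> b
  T2 -> a

CYK fill (cells [i..j] with 1 ≤ i ≤ j ≤ 2 only):
  T[1,1] 'c' = {B,C,S,T0}  orig:{B,C,S}
  T[2,2] 'b' = {C,T1}  orig:{C}
  T[1,2] 'cb' = {A,B}

Original NTs in T[1,2] deriving "cb": ["A", "B"]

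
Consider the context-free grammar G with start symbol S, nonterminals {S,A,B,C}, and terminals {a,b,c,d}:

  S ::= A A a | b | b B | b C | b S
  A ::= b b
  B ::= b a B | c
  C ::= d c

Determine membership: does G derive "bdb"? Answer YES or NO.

CNF form of G:
  S -> A X5 | T0 B | T0 C | T0 S | b
  A -> T0 T0
  B -> T0 X4 | c
  C -> T2 T3
  T0 -> b
  T1 -> a
  T2 -> d
  T3 -> c
  X4 -> T1 B
  X5 -> A T1

CYK fill:
  cell(0,0) b: {S,T0}  orig:{S}
  cell(1,1) d: {T2}  orig:{}
  cell(2,2) b: {S,T0}  orig:{S}
  cell(0,1) bd: ∅
  cell(1,2) db: ∅
  cell(0,2) bdb: ∅

S ∉ T[0,2] ⇒ NO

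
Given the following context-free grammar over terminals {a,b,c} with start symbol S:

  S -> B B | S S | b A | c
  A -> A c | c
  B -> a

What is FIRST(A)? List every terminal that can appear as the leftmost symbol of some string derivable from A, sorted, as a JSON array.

FIRST iteration:
[1]
  A via A→c: +{c}
  B via B→a: +{a}
  S via S→B B: +{a}
  S via S→b A: +{b}
  S via S→c: +{c}
  S: {a,b,c}  A: {c}  B: {a}
[2] (no change)
  S: {a,b,c}  A: {c}  B: {a}

FIRST(A) = ["c"]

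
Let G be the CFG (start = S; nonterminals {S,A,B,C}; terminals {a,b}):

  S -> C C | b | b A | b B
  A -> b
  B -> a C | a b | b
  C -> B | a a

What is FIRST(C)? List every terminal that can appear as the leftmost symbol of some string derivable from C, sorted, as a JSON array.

FIRST iteration:
[1]
  A via A→b: +{b}
  B via B→a C: +{a}
  B via B→b: +{b}
  C via C→B: +{a,b}
  S via S→C C: +{a,b}
  FIRST(S)={a,b}  FIRST(A)={b}  FIRST(B)={a,b}  FIRST(C)={a,b}
[2] — fixpoint
  FIRST(S)={a,b}  FIRST(A)={b}  FIRST(B)={a,b}  FIRST(C)={a,b}

FIRST(C) = ["a", "b"]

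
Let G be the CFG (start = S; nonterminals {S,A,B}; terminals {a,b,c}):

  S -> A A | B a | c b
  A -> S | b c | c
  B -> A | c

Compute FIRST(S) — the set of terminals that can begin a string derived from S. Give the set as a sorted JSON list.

FIRST iteration:
pass 1:
  A via A→b c: +{b}
  A via A→c: +{c}
  B via B→A: +{b,c}
  S via S→A A: +{b,c}
  S: {b,c}  A: {b,c}  B: {b,c}
pass 2: done
  S: {b,c}  A: {b,c}  B: {b,c}

FIRST(S) = ["b", "c"]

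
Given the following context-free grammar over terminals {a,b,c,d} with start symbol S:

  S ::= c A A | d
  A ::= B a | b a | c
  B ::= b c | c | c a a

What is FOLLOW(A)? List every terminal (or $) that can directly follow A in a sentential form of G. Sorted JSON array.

FIRST sets, iterate to fixpoint:
iter 1:
  A via A→b a: +{b}
  A via A→c: +{c}
  B via B→b c: +{b}
  B via B→c: +{c}
  S via S→c A A: +{c}
  S via S→d: +{d}
  S: {c,d}  A: {b,c}  B: {b,c}
iter 2: done
  S: {c,d}  A: {b,c}  B: {b,c}

FOLLOW iteration:
initialize: $ ∈ FOLLOW(S)
round 1:
  A→B a: FOLLOW(B) ⊇ FIRST(a) = {a}; new: +{a}
  S→c A A: FOLLOW(A) ⊇ FIRST(A) = {b,c}; new: +{b,c}
  S→c A A: FOLLOW(A) ⊇ FOLLOW(S) ⊇ {$}; new: +{$}
  FOLLOW[S]={$}  FOLLOW[A]={$,b,c}  FOLLOW[B]={a}
round 2: (stable)
  FOLLOW[S]={$}  FOLLOW[A]={$,b,c}  FOLLOW[B]={a}

FOLLOW(A) = ["$", "b", "c"]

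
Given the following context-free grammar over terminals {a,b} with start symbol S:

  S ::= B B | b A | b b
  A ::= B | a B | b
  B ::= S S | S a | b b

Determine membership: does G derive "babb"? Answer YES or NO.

Convert to CNF:
  S -> B B | T1 A | T1 T1
  A -> S S | S T0 | T0 B | T1 T1 | b
  B -> S S | S T0 | T1 T1
  T0 -> a
  T1 -> b

CYK table (by increasing span):
  T[0,0] 'b' = {A,T1}  orig:{A}
  T[1,1] 'a' = {T0}  orig:{}
  T[2,2] 'b' = {A,T1}  orig:{A}
  T[3,3] 'b' = {A,T1}  orig:{A}
  T[0,1] 'ba' = ∅
  T[1,2] 'ab' = ∅
  T[2,3] 'bb' = {A,B,S}
  T[0,2] 'bab' = ∅
  T[1,3] 'abb' = {A}
  T[0,3] 'babb' = {S}

S ∈ T[0,3] ⇒ YES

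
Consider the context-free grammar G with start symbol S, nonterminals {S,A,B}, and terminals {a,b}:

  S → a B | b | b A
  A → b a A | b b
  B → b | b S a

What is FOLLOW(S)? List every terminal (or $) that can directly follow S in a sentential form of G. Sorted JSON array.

Compute FIRST by fixpoint:
round 1:
  A via A→b a A: +{b}
  B via B→b: +{b}
  S via S→a B: +{a}
  S via S→b: +{b}
  S: {a,b}  A: {b}  B: {b}
round 2: done
  S: {a,b}  A: {b}  B: {b}

FOLLOW iteration:
FOLLOW(S) := {$}
round 1:
  B→b S a: FOLLOW(S) ⊇ FIRST(a) = {a}; new: +{a}
  S→a B: FOLLOW(B) ⊇ FOLLOW(S) ⊇ {$,a}; new: +{$,a}
  S→b A: FOLLOW(A) ⊇ FOLLOW(S) ⊇ {$,a}; new: +{$,a}
  FOLLOW[S]={$,a}  FOLLOW[A]={$,a}  FOLLOW[B]={$,a}
round 2: (stable)
  FOLLOW[S]={$,a}  FOLLOW[A]={$,a}  FOLLOW[B]={$,a}

FOLLOW(S) = ["$", "a"]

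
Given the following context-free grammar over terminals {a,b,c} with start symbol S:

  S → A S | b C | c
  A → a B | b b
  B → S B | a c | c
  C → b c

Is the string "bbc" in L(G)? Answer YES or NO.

Convert to CNF:
  S -> A S | T1 C | c
  A -> T0 B | T1 T1
  B -> S B | T0 T2 | c
  C -> T1 T2
  T0 -> a
  T1 -> b
  T2 -> c

Fill CYK table bottom-up:
  [0..0]={T1}  "b"  orig:{}
  [1..1]={T1}  "b"  orig:{}
  [2..2]={B,S,T2}  "c"  orig:{B,S}
  [0..1]={A}  "bb"
  [1..2]={C}  "bc"
  [0..2]={S}  "bbc"

S ∈ T[0,2] ⇒ YES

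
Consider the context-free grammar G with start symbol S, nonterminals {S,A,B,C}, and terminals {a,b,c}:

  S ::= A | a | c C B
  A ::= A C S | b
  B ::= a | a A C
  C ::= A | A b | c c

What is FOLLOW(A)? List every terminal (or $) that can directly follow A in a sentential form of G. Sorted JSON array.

FIRST iteration:
round 1:
  A via A→b: +{b}
  B via B→a: +{a}
  C via C→A: +{b}
  C via C→c c: +{c}
  S via S→A: +{b}
  S via S→a: +{a}
  S via S→c C B: +{c}
  FIRST[S]={a,b,c}  FIRST[A]={b}  FIRST[B]={a}  FIRST[C]={b,c}
round 2: — fixpoint
  FIRST[S]={a,b,c}  FIRST[A]={b}  FIRST[B]={a}  FIRST[C]={b,c}

Compute FOLLOW by fixpoint:
seed FOLLOW(S) with $
round 1:
  A→A C S: FOLLOW(A) ⊇ FIRST(C) = {b,c}; new: +{b,c}
  A→A C S: FOLLOW(C) ⊇ FIRST(S) = {a,b,c}; new: +{a,b,c}
  A→A C S: FOLLOW(S) ⊇ FOLLOW(A) ⊇ {b,c}; new: +{b,c}
  C→A: FOLLOW(A) ⊇ FOLLOW(C) ⊇ {a,b,c}; new: +{a}
  S→A: FOLLOW(A) ⊇ FOLLOW(S) ⊇ {$,b,c}; new: +{$}
  S→c C B: FOLLOW(B) ⊇ FOLLOW(S) ⊇ {$,b,c}; new: +{$,b,c}
  S: {$,b,c}  A: {$,a,b,c}  B: {$,b,c}  C: {a,b,c}
round 2:
  A→A C S: FOLLOW(S) ⊇ FOLLOW(A) ⊇ {$,a,b,c}; new: +{a}
  B→a A C: FOLLOW(C) ⊇ FOLLOW(B) ⊇ {$,b,c}; new: +{$}
  S→c C B: FOLLOW(B) ⊇ FOLLOW(S) ⊇ {$,a,b,c}; new: +{a}
  S: {$,a,b,c}  A: {$,a,b,c}  B: {$,a,b,c}  C: {$,a,b,c}
round 3: done
  S: {$,a,b,c}  A: {$,a,b,c}  B: {$,a,b,c}  C: {$,a,b,c}

FOLLOW(A) = ["$", "a", "b", "c"]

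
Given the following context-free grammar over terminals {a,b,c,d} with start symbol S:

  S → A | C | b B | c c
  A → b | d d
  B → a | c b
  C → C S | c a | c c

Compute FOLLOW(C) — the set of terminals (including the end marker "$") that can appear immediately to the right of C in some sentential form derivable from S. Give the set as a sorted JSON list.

FIRST sets, iterate to fixpoint:
pass 1:
  A via A→b: +{b}
  A via A→d d: +{d}
  B via B→a: +{a}
  B via B→c b: +{c}
  C via C→c a: +{c}
  S via S→A: +{b,d}
  S via S→C: +{c}
  FIRST[S]={b,c,d}  FIRST[A]={b,d}  FIRST[B]={a,c}  FIRST[C]={c}
pass 2: — fixpoint
  FIRST[S]={b,c,d}  FIRST[A]={b,d}  FIRST[B]={a,c}  FIRST[C]={c}

Compute FOLLOW by fixpoint:
seed FOLLOW(S) with $
[1]
  C→C S: FOLLOW(C) ⊇ FIRST(S) = {b,c,d}; new: +{b,c,d}
  C→C S: FOLLOW(S) ⊇ FOLLOW(C) ⊇ {b,c,d}; new: +{b,c,d}
  S→A: FOLLOW(A) ⊇ FOLLOW(S) ⊇ {$,b,c,d}; new: +{$,b,c,d}
  S→C: FOLLOW(C) ⊇ FOLLOW(S) ⊇ {$,b,c,d}; new: +{$}
  S→b B: FOLLOW(B) ⊇ FOLLOW(S) ⊇ {$,b,c,d}; new: +{$,b,c,d}
  FOLLOW[S]={$,b,c,d}  FOLLOW[A]={$,b,c,d}  FOLLOW[B]={$,b,c,d}  FOLLOW[C]={$,b,c,d}
[2] done
  FOLLOW[S]={$,b,c,d}  FOLLOW[A]={$,b,c,d}  FOLLOW[B]={$,b,c,d}  FOLLOW[C]={$,b,c,d}

FOLLOW(C) = ["$", "b", "c", "d"]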